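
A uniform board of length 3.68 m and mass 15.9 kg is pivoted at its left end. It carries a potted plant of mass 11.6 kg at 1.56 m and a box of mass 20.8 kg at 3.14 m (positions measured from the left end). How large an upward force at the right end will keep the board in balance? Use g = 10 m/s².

About the left end:
Beam weight: 15.9 × 10 = 159 N down at 1.84 m → arm 1.84 m, τ = 159 × 1.84 = 292.6 N·m clockwise.
Potted plant: 11.6 × 10 = 116 N down at 1.56 m → arm 1.56 m, τ = 116 × 1.56 = 181 N·m clockwise.
Box: 20.8 × 10 = 208 N down at 3.14 m → arm 3.14 m, τ = 208 × 3.14 = 653.1 N·m clockwise.
Net moment of the loads = 1127 N·m clockwise.
The upward force F acts at the right end, arm 3.68 m, giving F × 3.68 counterclockwise.
Στ = 0 ⇒ F × 3.68 = 1127 ⇒ F = 1127 / 3.68 = 306 N.

F ≈ 306 N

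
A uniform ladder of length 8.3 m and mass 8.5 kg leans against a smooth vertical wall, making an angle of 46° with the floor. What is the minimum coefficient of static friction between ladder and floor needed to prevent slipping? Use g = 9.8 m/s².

μ_min ≈ 0.483

Take moments about the foot of the ladder.
Ladder weight 8.5×9.8 = 83.3 N acts at 4.15 m along the ladder; its horizontal arm is 4.15·cos46° = 2.883 m → τ = 240.2 N·m clockwise.
Wall normal N acts horizontally at the top; its moment arm is the height L sinθ = 8.3·sin46° = 5.971 m, counterclockwise.
Setting net torque to zero: N × 5.971 = 240.2 → N = 40.23 N.
ΣFx = 0 ⇒ f = N_wall = 40.23 N. ΣFy = 0 ⇒ N_floor = 83.3 N.
μ_min = f / N_floor = 40.23 / 83.3 = 0.483.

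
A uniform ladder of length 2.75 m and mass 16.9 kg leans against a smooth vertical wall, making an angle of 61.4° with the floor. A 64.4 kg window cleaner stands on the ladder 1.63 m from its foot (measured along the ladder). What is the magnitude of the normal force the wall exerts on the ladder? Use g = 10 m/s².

N_wall ≈ 254 N

About the foot of the ladder:
Ladder weight 16.9×10 = 169 N acts at 1.375 m along the ladder; its horizontal arm is 1.375·cos61.4° = 0.6582 m → τ = 111.2 N·m clockwise.
Window cleaner: 64.4×10 = 644 N at 1.63 m → arm 0.7803 m → τ = 502.5 N·m clockwise.
Wall normal N acts horizontally at the top; its moment arm is the height L sinθ = 2.75·sin61.4° = 2.414 m, counterclockwise.
Στ = 0 ⇒ N × 2.414 = 613.7 ⇒ N = 254 N.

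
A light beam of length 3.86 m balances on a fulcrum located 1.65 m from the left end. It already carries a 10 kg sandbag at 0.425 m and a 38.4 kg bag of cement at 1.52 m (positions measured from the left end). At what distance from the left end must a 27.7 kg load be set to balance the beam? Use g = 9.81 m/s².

Take moments about the fulcrum (at 1.65 m from the left end).
Sandbag: 10 × 9.81 = 98.1 N down at 0.425 m → arm 1.225 m, τ = 98.1 × 1.225 = 120.2 N·m counterclockwise.
Bag of cement: 38.4 × 9.81 = 376.7 N down at 1.52 m → arm 0.13 m, τ = 376.7 × 0.13 = 48.97 N·m counterclockwise.
Net moment of existing loads = 169.2 N·m counterclockwise.
The load weighs 27.7 × 9.81 = 271.7 N and must supply an equal clockwise moment, so its lever arm about the fulcrum is 169.2 / 271.7 = 0.623 m.
That puts it at 1.65 + 0.623 = 2.27 m from the left end.

x ≈ 2.27 m from the left end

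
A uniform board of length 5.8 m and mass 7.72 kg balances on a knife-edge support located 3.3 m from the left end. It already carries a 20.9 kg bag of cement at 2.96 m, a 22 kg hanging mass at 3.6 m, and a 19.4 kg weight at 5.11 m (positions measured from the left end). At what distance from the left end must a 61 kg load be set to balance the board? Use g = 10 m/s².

Sum moments about the knife-edge support (at 3.3 m from the left end) (the support reaction has zero arm there).
Beam weight: 7.72 × 10 = 77.2 N down at 2.9 m → arm 0.4 m, τ = 77.2 × 0.4 = 30.88 N·m counterclockwise.
Bag of cement: 20.9 × 10 = 209 N down at 2.96 m → arm 0.34 m, τ = 209 × 0.34 = 71.06 N·m counterclockwise.
Hanging mass: 22 × 10 = 220 N down at 3.6 m → arm 0.3 m, τ = 220 × 0.3 = 66 N·m clockwise.
Weight: 19.4 × 10 = 194 N down at 5.11 m → arm 1.81 m, τ = 194 × 1.81 = 351.1 N·m clockwise.
Net moment of existing loads = 315.2 N·m clockwise.
The load weighs 61 × 10 = 610 N and must supply an equal counterclockwise moment, so its lever arm about the knife-edge support is 315.2 / 610 = 0.517 m.
That puts it at 3.3 − 0.517 = 2.78 m from the left end.

x ≈ 2.78 m from the left end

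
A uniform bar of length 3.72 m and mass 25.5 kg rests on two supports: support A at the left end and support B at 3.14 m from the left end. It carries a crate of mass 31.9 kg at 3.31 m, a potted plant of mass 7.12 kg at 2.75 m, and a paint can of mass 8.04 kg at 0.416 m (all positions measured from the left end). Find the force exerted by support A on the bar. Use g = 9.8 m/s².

R_A ≈ 162 N

Take moments about support B.
Beam weight: 25.5 × 9.8 = 249.9 N down at 1.86 m → arm 1.28 m, τ = 249.9 × 1.28 = 319.9 N·m counterclockwise.
Crate: 31.9 × 9.8 = 312.6 N down at 3.31 m → arm 0.17 m, τ = 312.6 × 0.17 = 53.14 N·m clockwise.
Potted plant: 7.12 × 9.8 = 69.78 N down at 2.75 m → arm 0.39 m, τ = 69.78 × 0.39 = 27.21 N·m counterclockwise.
Paint can: 8.04 × 9.8 = 78.79 N down at 0.416 m → arm 2.724 m, τ = 78.79 × 2.724 = 214.6 N·m counterclockwise.
Net load moment about support B = 508.6 N·m counterclockwise.
Reaction R at support A is upward at 0 m, arm 3.14 m → moment R × 3.14 clockwise.
Στ = 0 ⇒ R × 3.14 = 508.6 ⇒ R = 162 N.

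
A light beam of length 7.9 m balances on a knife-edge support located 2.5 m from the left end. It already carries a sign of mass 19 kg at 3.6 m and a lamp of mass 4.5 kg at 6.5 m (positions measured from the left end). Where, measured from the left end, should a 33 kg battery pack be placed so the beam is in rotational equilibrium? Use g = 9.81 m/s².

Sum moments about the knife-edge support (at 2.5 m from the left end) (the support reaction has zero arm there).
Sign: 19 × 9.81 = 186.4 N down at 3.6 m → arm 1.1 m, τ = 186.4 × 1.1 = 205 N·m clockwise.
Lamp: 4.5 × 9.81 = 44.15 N down at 6.5 m → arm 4 m, τ = 44.15 × 4 = 176.6 N·m clockwise.
Net moment of existing loads = 381.6 N·m clockwise.
The battery pack weighs 33 × 9.81 = 323.7 N and must supply an equal counterclockwise moment, so its lever arm about the knife-edge support is 381.6 / 323.7 = 1.18 m.
That puts it at 2.5 − 1.18 = 1.32 m from the left end.

x ≈ 1.32 m from the left end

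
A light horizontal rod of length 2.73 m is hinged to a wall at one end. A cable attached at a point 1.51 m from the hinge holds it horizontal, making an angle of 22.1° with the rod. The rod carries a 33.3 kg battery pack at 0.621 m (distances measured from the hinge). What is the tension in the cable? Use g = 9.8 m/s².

T ≈ 357 N

About the hinge:
Battery pack: 33.3 × 9.8 = 326.3 N down at 0.621 m → arm 0.621 m, τ = 326.3 × 0.621 = 202.6 N·m clockwise.
Total clockwise load moment = 202.6 N·m.
The cable tension T acts at 1.51 m; only its component perpendicular to the rod, T sinθ, produces torque. sin 22.1° = 0.3762.
Στ = 0 ⇒ T × 1.51 × 0.3762 = 202.6 ⇒ T = 202.6 / 0.5681 = 357 N.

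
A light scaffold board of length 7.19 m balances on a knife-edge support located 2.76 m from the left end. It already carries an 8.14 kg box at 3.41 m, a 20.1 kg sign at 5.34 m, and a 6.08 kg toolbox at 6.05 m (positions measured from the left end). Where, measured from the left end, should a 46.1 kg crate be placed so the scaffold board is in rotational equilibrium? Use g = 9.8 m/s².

x ≈ 1.09 m from the left end

Take moments about the knife-edge support (at 2.76 m from the left end).
Box: 8.14 × 9.8 = 79.77 N down at 3.41 m → arm 0.65 m, τ = 79.77 × 0.65 = 51.85 N·m clockwise.
Sign: 20.1 × 9.8 = 197 N down at 5.34 m → arm 2.58 m, τ = 197 × 2.58 = 508.3 N·m clockwise.
Toolbox: 6.08 × 9.8 = 59.58 N down at 6.05 m → arm 3.29 m, τ = 59.58 × 3.29 = 196 N·m clockwise.
Net moment of existing loads = 756.1 N·m clockwise.
The crate weighs 46.1 × 9.8 = 451.8 N and must supply an equal counterclockwise moment, so its lever arm about the knife-edge support is 756.1 / 451.8 = 1.67 m.
That puts it at 2.76 − 1.67 = 1.09 m from the left end.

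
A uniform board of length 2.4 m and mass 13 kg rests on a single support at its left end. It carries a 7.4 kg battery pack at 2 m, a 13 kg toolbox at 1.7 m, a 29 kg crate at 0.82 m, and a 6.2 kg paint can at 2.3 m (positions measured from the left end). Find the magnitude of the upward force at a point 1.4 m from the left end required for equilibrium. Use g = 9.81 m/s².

Taking torques about the left end:
Beam weight: 13 × 9.81 = 127.5 N down at 1.2 m → arm 1.2 m, τ = 127.5 × 1.2 = 153 N·m clockwise.
Battery pack: 7.4 × 9.81 = 72.59 N down at 2 m → arm 2 m, τ = 72.59 × 2 = 145.2 N·m clockwise.
Toolbox: 13 × 9.81 = 127.5 N down at 1.7 m → arm 1.7 m, τ = 127.5 × 1.7 = 216.8 N·m clockwise.
Crate: 29 × 9.81 = 284.5 N down at 0.82 m → arm 0.82 m, τ = 284.5 × 0.82 = 233.3 N·m clockwise.
Paint can: 6.2 × 9.81 = 60.82 N down at 2.3 m → arm 2.3 m, τ = 60.82 × 2.3 = 139.9 N·m clockwise.
Net moment of the loads = 888.2 N·m clockwise.
The upward force F acts at a point 1.4 m from the left end, arm 1.4 m, giving F × 1.4 counterclockwise.
For rotational equilibrium, F × 1.4 = 888.2, so F = 888.2 / 1.4 = 634 N.

F ≈ 634 N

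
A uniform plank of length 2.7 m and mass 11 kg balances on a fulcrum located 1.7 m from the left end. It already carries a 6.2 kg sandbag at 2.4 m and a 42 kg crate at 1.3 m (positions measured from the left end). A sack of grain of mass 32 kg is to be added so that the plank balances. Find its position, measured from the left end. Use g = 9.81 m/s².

Choose the fulcrum (at 1.7 m from the left end) as the axis so the support reaction has zero arm there.
Beam weight: 11 × 9.81 = 107.9 N down at 1.35 m → arm 0.35 m, τ = 107.9 × 0.35 = 37.77 N·m counterclockwise.
Sandbag: 6.2 × 9.81 = 60.82 N down at 2.4 m → arm 0.7 m, τ = 60.82 × 0.7 = 42.57 N·m clockwise.
Crate: 42 × 9.81 = 412 N down at 1.3 m → arm 0.4 m, τ = 412 × 0.4 = 164.8 N·m counterclockwise.
Net moment of existing loads = 160 N·m counterclockwise.
The sack of grain weighs 32 × 9.81 = 313.9 N and must supply an equal clockwise moment, so its lever arm about the fulcrum is 160 / 313.9 = 0.51 m.
That puts it at 1.7 + 0.51 = 2.21 m from the left end.

x ≈ 2.21 m from the left end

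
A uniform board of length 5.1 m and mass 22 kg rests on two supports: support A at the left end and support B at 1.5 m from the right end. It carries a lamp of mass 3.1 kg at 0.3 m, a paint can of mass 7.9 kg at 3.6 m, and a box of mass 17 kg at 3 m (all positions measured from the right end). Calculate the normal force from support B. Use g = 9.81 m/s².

Sum moments about support A (its reaction then has zero moment arm).
Beam weight: 22 × 9.81 = 215.8 N down at 2.55 m → arm 2.55 m, τ = 215.8 × 2.55 = 550.3 N·m clockwise.
Lamp: 3.1 × 9.81 = 30.41 N down at 0.3 m → arm 4.8 m, τ = 30.41 × 4.8 = 146 N·m clockwise.
Paint can: 7.9 × 9.81 = 77.5 N down at 3.6 m → arm 1.5 m, τ = 77.5 × 1.5 = 116.2 N·m clockwise.
Box: 17 × 9.81 = 166.8 N down at 3 m → arm 2.1 m, τ = 166.8 × 2.1 = 350.3 N·m clockwise.
Net load moment about support A = 1163 N·m clockwise.
Reaction R at support B is upward at 1.5 m, arm 3.6 m → moment R × 3.6 counterclockwise.
Setting net torque to zero: R × 3.6 = 1163 → R = 323 N.

R_B ≈ 323 N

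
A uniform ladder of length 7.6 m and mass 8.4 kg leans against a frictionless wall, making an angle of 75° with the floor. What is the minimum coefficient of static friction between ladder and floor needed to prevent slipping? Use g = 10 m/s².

Take moments about the foot of the ladder.
Ladder weight 8.4×10 = 84 N acts at 3.8 m along the ladder; its horizontal arm is 3.8·cos75° = 0.9835 m → τ = 82.61 N·m clockwise.
Wall normal N acts horizontally at the top; its moment arm is the height L sinθ = 7.6·sin75° = 7.341 m, counterclockwise.
For rotational equilibrium, N × 7.341 = 82.61, so N = 11.25 N.
ΣFx = 0 ⇒ f = N_wall = 11.25 N. ΣFy = 0 ⇒ N_floor = 84 N.
μ_min = f / N_floor = 11.25 / 84 = 0.134.

μ_min ≈ 0.134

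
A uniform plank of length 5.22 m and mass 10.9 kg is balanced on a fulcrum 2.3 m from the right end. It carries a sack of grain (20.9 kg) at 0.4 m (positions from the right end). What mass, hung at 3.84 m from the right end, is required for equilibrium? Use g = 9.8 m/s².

Sum moments about the fulcrum (at 2.3 m from the right end) (the support reaction has zero arm there).
Beam weight: 10.9 × 9.8 = 106.8 N down at 2.61 m → arm 0.31 m, τ = 106.8 × 0.31 = 33.11 N·m counterclockwise.
Sack of grain: 20.9 × 9.8 = 204.8 N down at 0.4 m → arm 1.9 m, τ = 204.8 × 1.9 = 389.1 N·m clockwise.
Net moment of known loads = 356 N·m clockwise.
An unknown mass m at 3.84 m has arm 1.54 m; its moment is m·g·1.54 counterclockwise.
Setting net torque to zero: m × 9.8 × 1.54 = 356 → m = 356 / (9.8 × 1.54) = 23.6 kg.

m ≈ 23.6 kg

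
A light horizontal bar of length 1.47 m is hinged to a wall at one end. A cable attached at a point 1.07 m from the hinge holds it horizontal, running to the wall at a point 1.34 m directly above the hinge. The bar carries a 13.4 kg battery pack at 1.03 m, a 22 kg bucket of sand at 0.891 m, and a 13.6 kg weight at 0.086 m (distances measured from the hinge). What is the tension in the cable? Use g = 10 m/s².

T ≈ 413 N

Take moments about the hinge.
Battery pack: 13.4 × 10 = 134 N down at 1.03 m → arm 1.03 m, τ = 134 × 1.03 = 138 N·m clockwise.
Bucket of sand: 22 × 10 = 220 N down at 0.891 m → arm 0.891 m, τ = 220 × 0.891 = 196 N·m clockwise.
Weight: 13.6 × 10 = 136 N down at 0.086 m → arm 0.086 m, τ = 136 × 0.086 = 11.7 N·m clockwise.
Total clockwise load moment = 345.7 N·m.
The cable tension T acts at 1.07 m; only its component perpendicular to the bar, T sinθ, produces torque. sinθ = h/√(h²+d²) = 1.34/√(1.34²+1.07²) = 0.7814.
For rotational equilibrium, T × 1.07 × 0.7814 = 345.7, so T = 345.7 / 0.8361 = 413 N.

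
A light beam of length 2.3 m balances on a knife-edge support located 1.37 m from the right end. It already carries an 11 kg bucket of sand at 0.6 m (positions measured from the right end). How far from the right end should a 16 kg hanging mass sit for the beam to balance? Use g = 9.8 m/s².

x ≈ 1.9 m from the right end

About the knife-edge support (at 1.37 m from the right end):
Bucket of sand: 11 × 9.8 = 107.8 N down at 0.6 m → arm 0.77 m, τ = 107.8 × 0.77 = 83.01 N·m clockwise.
Net moment of existing loads = 83.01 N·m clockwise.
The hanging mass weighs 16 × 9.8 = 156.8 N and must supply an equal counterclockwise moment, so its lever arm about the knife-edge support is 83.01 / 156.8 = 0.529 m.
That puts it at 1.37 + 0.529 = 1.9 m from the right end.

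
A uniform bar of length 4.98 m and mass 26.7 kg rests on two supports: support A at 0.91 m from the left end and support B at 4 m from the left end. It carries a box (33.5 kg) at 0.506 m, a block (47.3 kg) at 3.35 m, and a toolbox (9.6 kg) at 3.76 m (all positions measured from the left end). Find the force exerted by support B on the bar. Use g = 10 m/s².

R_B ≈ 555 N

Take moments about support A.
Beam weight: 26.7 × 10 = 267 N down at 2.49 m → arm 1.58 m, τ = 267 × 1.58 = 421.9 N·m clockwise.
Box: 33.5 × 10 = 335 N down at 0.506 m → arm 0.404 m, τ = 335 × 0.404 = 135.3 N·m counterclockwise.
Block: 47.3 × 10 = 473 N down at 3.35 m → arm 2.44 m, τ = 473 × 2.44 = 1154 N·m clockwise.
Toolbox: 9.6 × 10 = 96 N down at 3.76 m → arm 2.85 m, τ = 96 × 2.85 = 273.6 N·m clockwise.
Net load moment about support A = 1714 N·m clockwise.
Reaction R at support B is upward at 4 m, arm 3.09 m → moment R × 3.09 counterclockwise.
Στ = 0 ⇒ R × 3.09 = 1714 ⇒ R = 555 N.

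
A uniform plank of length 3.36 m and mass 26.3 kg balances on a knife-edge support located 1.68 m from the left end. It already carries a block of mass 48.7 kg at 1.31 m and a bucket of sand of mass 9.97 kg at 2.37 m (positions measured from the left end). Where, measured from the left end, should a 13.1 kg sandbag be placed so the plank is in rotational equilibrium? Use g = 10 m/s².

Take moments about the knife-edge support (at 1.68 m from the left end).
Beam weight: acts at the knife-edge support, moment arm 0 → no torque.
Block: 48.7 × 10 = 487 N down at 1.31 m → arm 0.37 m, τ = 487 × 0.37 = 180.2 N·m counterclockwise.
Bucket of sand: 9.97 × 10 = 99.7 N down at 2.37 m → arm 0.69 m, τ = 99.7 × 0.69 = 68.79 N·m clockwise.
Net moment of existing loads = 111.4 N·m counterclockwise.
The sandbag weighs 13.1 × 10 = 131 N and must supply an equal clockwise moment, so its lever arm about the knife-edge support is 111.4 / 131 = 0.85 m.
That puts it at 1.68 + 0.85 = 2.53 m from the left end.

x ≈ 2.53 m from the left end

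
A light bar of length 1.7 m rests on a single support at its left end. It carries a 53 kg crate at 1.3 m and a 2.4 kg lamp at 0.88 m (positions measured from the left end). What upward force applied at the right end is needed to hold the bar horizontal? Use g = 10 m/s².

F ≈ 418 N

About the left end:
Crate: 53 × 10 = 530 N down at 1.3 m → arm 1.3 m, τ = 530 × 1.3 = 689 N·m clockwise.
Lamp: 2.4 × 10 = 24 N down at 0.88 m → arm 0.88 m, τ = 24 × 0.88 = 21.12 N·m clockwise.
Net moment of the loads = 710.1 N·m clockwise.
The upward force F acts at the right end, arm 1.7 m, giving F × 1.7 counterclockwise.
For rotational equilibrium, F × 1.7 = 710.1, so F = 710.1 / 1.7 = 418 N.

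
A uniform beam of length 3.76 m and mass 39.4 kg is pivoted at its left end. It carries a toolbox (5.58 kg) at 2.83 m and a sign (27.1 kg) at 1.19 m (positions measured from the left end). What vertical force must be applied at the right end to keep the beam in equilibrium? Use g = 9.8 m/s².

Taking torques about the left end:
Beam weight: 39.4 × 9.8 = 386.1 N down at 1.88 m → arm 1.88 m, τ = 386.1 × 1.88 = 725.9 N·m clockwise.
Toolbox: 5.58 × 9.8 = 54.68 N down at 2.83 m → arm 2.83 m, τ = 54.68 × 2.83 = 154.7 N·m clockwise.
Sign: 27.1 × 9.8 = 265.6 N down at 1.19 m → arm 1.19 m, τ = 265.6 × 1.19 = 316.1 N·m clockwise.
Net moment of the loads = 1197 N·m clockwise.
The upward force F acts at the right end, arm 3.76 m, giving F × 3.76 counterclockwise.
Balancing moments: F × 3.76 = 1197, giving F = 1197 / 3.76 = 318 N.

F ≈ 318 N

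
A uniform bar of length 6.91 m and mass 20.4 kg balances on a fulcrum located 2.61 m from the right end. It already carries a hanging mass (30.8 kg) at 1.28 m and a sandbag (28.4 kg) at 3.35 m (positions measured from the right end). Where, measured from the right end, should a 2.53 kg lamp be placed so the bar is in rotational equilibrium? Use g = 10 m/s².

Choose the fulcrum (at 2.61 m from the right end) as the axis so the support reaction has zero arm there.
Beam weight: 20.4 × 10 = 204 N down at 3.455 m → arm 0.845 m, τ = 204 × 0.845 = 172.4 N·m counterclockwise.
Hanging mass: 30.8 × 10 = 308 N down at 1.28 m → arm 1.33 m, τ = 308 × 1.33 = 409.6 N·m clockwise.
Sandbag: 28.4 × 10 = 284 N down at 3.35 m → arm 0.74 m, τ = 284 × 0.74 = 210.2 N·m counterclockwise.
Net moment of existing loads = 27 N·m clockwise.
The lamp weighs 2.53 × 10 = 25.3 N and must supply an equal counterclockwise moment, so its lever arm about the fulcrum is 27 / 25.3 = 1.07 m.
That puts it at 2.61 + 1.07 = 3.68 m from the right end.

x ≈ 3.68 m from the right end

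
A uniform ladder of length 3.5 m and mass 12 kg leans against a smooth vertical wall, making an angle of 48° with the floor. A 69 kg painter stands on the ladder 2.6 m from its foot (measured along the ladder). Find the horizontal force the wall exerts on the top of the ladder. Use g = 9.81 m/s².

Take moments about the foot of the ladder.
Ladder weight 12×9.81 = 117.7 N acts at 1.75 m along the ladder; its horizontal arm is 1.75·cos48° = 1.171 m → τ = 137.8 N·m clockwise.
Painter: 69×9.81 = 676.9 N at 2.6 m → arm 1.74 m → τ = 1178 N·m clockwise.
Wall normal N acts horizontally at the top; its moment arm is the height L sinθ = 3.5·sin48° = 2.601 m, counterclockwise.
For rotational equilibrium, N × 2.601 = 1316, so N = 506 N.

N_wall ≈ 506 N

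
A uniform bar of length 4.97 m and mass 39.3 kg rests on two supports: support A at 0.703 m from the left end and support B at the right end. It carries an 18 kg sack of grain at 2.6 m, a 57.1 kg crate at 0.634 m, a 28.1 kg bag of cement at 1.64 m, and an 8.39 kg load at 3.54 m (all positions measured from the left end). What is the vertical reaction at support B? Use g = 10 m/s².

Take moments about support A.
Beam weight: 39.3 × 10 = 393 N down at 2.485 m → arm 1.782 m, τ = 393 × 1.782 = 700.3 N·m clockwise.
Sack of grain: 18 × 10 = 180 N down at 2.6 m → arm 1.897 m, τ = 180 × 1.897 = 341.5 N·m clockwise.
Crate: 57.1 × 10 = 571 N down at 0.634 m → arm 0.069 m, τ = 571 × 0.069 = 39.4 N·m counterclockwise.
Bag of cement: 28.1 × 10 = 281 N down at 1.64 m → arm 0.937 m, τ = 281 × 0.937 = 263.3 N·m clockwise.
Load: 8.39 × 10 = 83.9 N down at 3.54 m → arm 2.837 m, τ = 83.9 × 2.837 = 238 N·m clockwise.
Net load moment about support A = 1504 N·m clockwise.
Reaction R at support B is upward at 4.97 m, arm 4.267 m → moment R × 4.267 counterclockwise.
For rotational equilibrium, R × 4.267 = 1504, so R = 352 N.

R_B ≈ 352 N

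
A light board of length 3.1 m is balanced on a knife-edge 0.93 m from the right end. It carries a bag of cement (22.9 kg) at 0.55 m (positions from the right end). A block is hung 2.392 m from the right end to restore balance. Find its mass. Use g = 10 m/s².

About the knife-edge (at 0.93 m from the right end):
Bag of cement: 22.9 × 10 = 229 N down at 0.55 m → arm 0.38 m, τ = 229 × 0.38 = 87.02 N·m clockwise.
Net moment of known loads = 87.02 N·m clockwise.
An unknown mass m at 2.392 m has arm 1.462 m; its moment is m·g·1.462 counterclockwise.
Balancing moments: m × 10 × 1.462 = 87.02, giving m = 87.02 / (10 × 1.462) = 5.95 kg.

m ≈ 5.95 kg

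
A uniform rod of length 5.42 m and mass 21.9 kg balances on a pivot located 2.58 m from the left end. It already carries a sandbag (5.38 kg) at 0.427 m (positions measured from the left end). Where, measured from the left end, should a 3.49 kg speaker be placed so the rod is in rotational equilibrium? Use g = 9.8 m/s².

Taking torques about the pivot (at 2.58 m from the left end):
Beam weight: 21.9 × 9.8 = 214.6 N down at 2.71 m → arm 0.13 m, τ = 214.6 × 0.13 = 27.9 N·m clockwise.
Sandbag: 5.38 × 9.8 = 52.72 N down at 0.427 m → arm 2.153 m, τ = 52.72 × 2.153 = 113.5 N·m counterclockwise.
Net moment of existing loads = 85.6 N·m counterclockwise.
The speaker weighs 3.49 × 9.8 = 34.2 N and must supply an equal clockwise moment, so its lever arm about the pivot is 85.6 / 34.2 = 2.5 m.
That puts it at 2.58 + 2.5 = 5.08 m from the left end.

x ≈ 5.08 m from the left end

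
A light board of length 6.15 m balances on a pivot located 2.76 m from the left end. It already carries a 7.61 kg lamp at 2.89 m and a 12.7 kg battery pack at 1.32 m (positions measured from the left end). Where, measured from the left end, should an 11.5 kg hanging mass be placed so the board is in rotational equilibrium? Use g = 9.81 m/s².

x ≈ 4.26 m from the left end

Sum moments about the pivot (at 2.76 m from the left end) (the support reaction has zero arm there).
Lamp: 7.61 × 9.81 = 74.65 N down at 2.89 m → arm 0.13 m, τ = 74.65 × 0.13 = 9.705 N·m clockwise.
Battery pack: 12.7 × 9.81 = 124.6 N down at 1.32 m → arm 1.44 m, τ = 124.6 × 1.44 = 179.4 N·m counterclockwise.
Net moment of existing loads = 169.7 N·m counterclockwise.
The hanging mass weighs 11.5 × 9.81 = 112.8 N and must supply an equal clockwise moment, so its lever arm about the pivot is 169.7 / 112.8 = 1.5 m.
That puts it at 2.76 + 1.5 = 4.26 m from the left end.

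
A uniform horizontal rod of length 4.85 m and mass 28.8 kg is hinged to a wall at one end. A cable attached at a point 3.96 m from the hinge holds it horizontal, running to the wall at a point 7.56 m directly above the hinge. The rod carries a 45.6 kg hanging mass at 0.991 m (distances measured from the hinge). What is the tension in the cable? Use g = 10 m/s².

Sum moments about the hinge (the unknown hinge reaction has zero arm there).
Beam weight: 28.8 × 10 = 288 N down at 2.425 m → arm 2.425 m, τ = 288 × 2.425 = 698.4 N·m clockwise.
Hanging mass: 45.6 × 10 = 456 N down at 0.991 m → arm 0.991 m, τ = 456 × 0.991 = 451.9 N·m clockwise.
Total clockwise load moment = 1150 N·m.
The cable tension T acts at 3.96 m; only its component perpendicular to the rod, T sinθ, produces torque. sinθ = h/√(h²+d²) = 7.56/√(7.56²+3.96²) = 0.8858.
For rotational equilibrium, T × 3.96 × 0.8858 = 1150, so T = 1150 / 3.508 = 328 N.

T ≈ 328 N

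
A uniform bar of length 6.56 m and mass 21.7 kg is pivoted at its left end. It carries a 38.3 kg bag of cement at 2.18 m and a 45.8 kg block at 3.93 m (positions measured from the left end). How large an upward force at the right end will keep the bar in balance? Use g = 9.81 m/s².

F ≈ 500 N

Take moments about the left end.
Beam weight: 21.7 × 9.81 = 212.9 N down at 3.28 m → arm 3.28 m, τ = 212.9 × 3.28 = 698.3 N·m clockwise.
Bag of cement: 38.3 × 9.81 = 375.7 N down at 2.18 m → arm 2.18 m, τ = 375.7 × 2.18 = 819 N·m clockwise.
Block: 45.8 × 9.81 = 449.3 N down at 3.93 m → arm 3.93 m, τ = 449.3 × 3.93 = 1766 N·m clockwise.
Net moment of the loads = 3283 N·m clockwise.
The upward force F acts at the right end, arm 6.56 m, giving F × 6.56 counterclockwise.
Setting net torque to zero: F × 6.56 = 3283 → F = 3283 / 6.56 = 500 N.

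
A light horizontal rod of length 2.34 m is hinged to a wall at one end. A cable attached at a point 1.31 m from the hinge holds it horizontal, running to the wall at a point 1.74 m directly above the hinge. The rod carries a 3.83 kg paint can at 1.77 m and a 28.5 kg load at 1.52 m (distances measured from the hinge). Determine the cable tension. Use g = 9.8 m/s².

Choose the hinge as the axis so the unknown hinge reaction has zero arm there.
Paint can: 3.83 × 9.8 = 37.53 N down at 1.77 m → arm 1.77 m, τ = 37.53 × 1.77 = 66.43 N·m clockwise.
Load: 28.5 × 9.8 = 279.3 N down at 1.52 m → arm 1.52 m, τ = 279.3 × 1.52 = 424.5 N·m clockwise.
Total clockwise load moment = 490.9 N·m.
The cable tension T acts at 1.31 m; only its component perpendicular to the rod, T sinθ, produces torque. sinθ = h/√(h²+d²) = 1.74/√(1.74²+1.31²) = 0.7989.
For rotational equilibrium, T × 1.31 × 0.7989 = 490.9, so T = 490.9 / 1.047 = 469 N.

T ≈ 469 N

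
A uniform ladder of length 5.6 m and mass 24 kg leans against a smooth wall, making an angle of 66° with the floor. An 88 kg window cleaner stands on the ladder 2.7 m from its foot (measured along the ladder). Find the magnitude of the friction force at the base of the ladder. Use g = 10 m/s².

Taking torques about the foot of the ladder:
Ladder weight 24×10 = 240 N acts at 2.8 m along the ladder; its horizontal arm is 2.8·cos66° = 1.139 m → τ = 273.4 N·m clockwise.
Window cleaner: 88×10 = 880 N at 2.7 m → arm 1.098 m → τ = 966.2 N·m clockwise.
Wall normal N acts horizontally at the top; its moment arm is the height L sinθ = 5.6·sin66° = 5.116 m, counterclockwise.
For rotational equilibrium, N × 5.116 = 1240, so N = 242 N.
ΣFx = 0: friction at the foot balances the wall's push, so f = N_wall = 242 N.

f ≈ 242 N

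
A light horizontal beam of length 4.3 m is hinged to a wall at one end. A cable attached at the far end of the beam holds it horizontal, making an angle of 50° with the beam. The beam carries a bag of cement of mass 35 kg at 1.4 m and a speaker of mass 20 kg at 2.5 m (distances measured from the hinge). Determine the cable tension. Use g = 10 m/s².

T ≈ 301 N

Sum moments about the hinge (the unknown hinge reaction has zero arm there).
Bag of cement: 35 × 10 = 350 N down at 1.4 m → arm 1.4 m, τ = 350 × 1.4 = 490 N·m clockwise.
Speaker: 20 × 10 = 200 N down at 2.5 m → arm 2.5 m, τ = 200 × 2.5 = 500 N·m clockwise.
Total clockwise load moment = 990 N·m.
The cable tension T acts at 4.3 m; only its component perpendicular to the beam, T sinθ, produces torque. sin 50° = 0.766.
Setting net torque to zero: T × 4.3 × 0.766 = 990 → T = 990 / 3.294 = 301 N.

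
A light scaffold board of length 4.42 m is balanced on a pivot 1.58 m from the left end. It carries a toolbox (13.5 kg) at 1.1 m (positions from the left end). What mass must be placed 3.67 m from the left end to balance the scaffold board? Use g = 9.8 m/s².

m ≈ 3.1 kg

About the pivot (at 1.58 m from the left end):
Toolbox: 13.5 × 9.8 = 132.3 N down at 1.1 m → arm 0.48 m, τ = 132.3 × 0.48 = 63.5 N·m counterclockwise.
Net moment of known loads = 63.5 N·m counterclockwise.
An unknown mass m at 3.67 m has arm 2.09 m; its moment is m·g·2.09 clockwise.
For rotational equilibrium, m × 9.8 × 2.09 = 63.5, so m = 63.5 / (9.8 × 2.09) = 3.1 kg.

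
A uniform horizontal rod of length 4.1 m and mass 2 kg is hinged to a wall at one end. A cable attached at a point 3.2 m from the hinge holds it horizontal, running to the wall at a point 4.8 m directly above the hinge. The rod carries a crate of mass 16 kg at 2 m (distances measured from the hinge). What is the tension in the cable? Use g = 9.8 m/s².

Choose the hinge as the axis so the unknown hinge reaction has zero arm there.
Beam weight: 2 × 9.8 = 19.6 N down at 2.05 m → arm 2.05 m, τ = 19.6 × 2.05 = 40.18 N·m clockwise.
Crate: 16 × 9.8 = 156.8 N down at 2 m → arm 2 m, τ = 156.8 × 2 = 313.6 N·m clockwise.
Total clockwise load moment = 353.8 N·m.
The cable tension T acts at 3.2 m; only its component perpendicular to the rod, T sinθ, produces torque. sinθ = h/√(h²+d²) = 4.8/√(4.8²+3.2²) = 0.8321.
Setting net torque to zero: T × 3.2 × 0.8321 = 353.8 → T = 353.8 / 2.663 = 133 N.

T ≈ 133 N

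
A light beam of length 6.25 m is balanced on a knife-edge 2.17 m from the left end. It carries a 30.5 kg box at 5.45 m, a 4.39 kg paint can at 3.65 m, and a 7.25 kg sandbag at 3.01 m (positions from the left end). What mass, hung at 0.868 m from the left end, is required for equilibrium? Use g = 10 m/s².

Taking torques about the knife-edge (at 2.17 m from the left end):
Box: 30.5 × 10 = 305 N down at 5.45 m → arm 3.28 m, τ = 305 × 3.28 = 1000 N·m clockwise.
Paint can: 4.39 × 10 = 43.9 N down at 3.65 m → arm 1.48 m, τ = 43.9 × 1.48 = 64.97 N·m clockwise.
Sandbag: 7.25 × 10 = 72.5 N down at 3.01 m → arm 0.84 m, τ = 72.5 × 0.84 = 60.9 N·m clockwise.
Net moment of known loads = 1126 N·m clockwise.
An unknown mass m at 0.868 m has arm 1.302 m; its moment is m·g·1.302 counterclockwise.
Setting net torque to zero: m × 10 × 1.302 = 1126 → m = 1126 / (10 × 1.302) = 86.5 kg.

m ≈ 86.5 kg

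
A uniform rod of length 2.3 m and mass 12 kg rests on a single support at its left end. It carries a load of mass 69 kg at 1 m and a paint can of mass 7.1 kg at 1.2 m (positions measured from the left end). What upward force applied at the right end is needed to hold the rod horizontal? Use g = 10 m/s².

F ≈ 397 N

Choose the left end as the axis so the unknown pivot reaction has zero arm there.
Beam weight: 12 × 10 = 120 N down at 1.15 m → arm 1.15 m, τ = 120 × 1.15 = 138 N·m clockwise.
Load: 69 × 10 = 690 N down at 1 m → arm 1 m, τ = 690 × 1 = 690 N·m clockwise.
Paint can: 7.1 × 10 = 71 N down at 1.2 m → arm 1.2 m, τ = 71 × 1.2 = 85.2 N·m clockwise.
Net moment of the loads = 913.2 N·m clockwise.
The upward force F acts at the right end, arm 2.3 m, giving F × 2.3 counterclockwise.
For rotational equilibrium, F × 2.3 = 913.2, so F = 913.2 / 2.3 = 397 N.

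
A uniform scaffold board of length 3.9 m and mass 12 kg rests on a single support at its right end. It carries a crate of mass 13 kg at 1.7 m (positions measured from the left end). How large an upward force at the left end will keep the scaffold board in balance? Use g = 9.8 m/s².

Taking torques about the right end:
Beam weight: 12 × 9.8 = 117.6 N down at 1.95 m → arm 1.95 m, τ = 117.6 × 1.95 = 229.3 N·m counterclockwise.
Crate: 13 × 9.8 = 127.4 N down at 1.7 m → arm 2.2 m, τ = 127.4 × 2.2 = 280.3 N·m counterclockwise.
Net moment of the loads = 509.6 N·m counterclockwise.
The upward force F acts at the left end, arm 3.9 m, giving F × 3.9 clockwise.
Στ = 0 ⇒ F × 3.9 = 509.6 ⇒ F = 509.6 / 3.9 = 131 N.

F ≈ 131 N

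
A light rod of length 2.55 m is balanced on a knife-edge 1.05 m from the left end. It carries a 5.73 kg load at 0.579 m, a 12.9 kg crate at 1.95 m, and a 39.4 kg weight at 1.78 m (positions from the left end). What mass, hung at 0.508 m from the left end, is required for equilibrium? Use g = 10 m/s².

m ≈ 69.5 kg

Taking torques about the knife-edge (at 1.05 m from the left end):
Load: 5.73 × 10 = 57.3 N down at 0.579 m → arm 0.471 m, τ = 57.3 × 0.471 = 26.99 N·m counterclockwise.
Crate: 12.9 × 10 = 129 N down at 1.95 m → arm 0.9 m, τ = 129 × 0.9 = 116.1 N·m clockwise.
Weight: 39.4 × 10 = 394 N down at 1.78 m → arm 0.73 m, τ = 394 × 0.73 = 287.6 N·m clockwise.
Net moment of known loads = 376.7 N·m clockwise.
An unknown mass m at 0.508 m has arm 0.542 m; its moment is m·g·0.542 counterclockwise.
Στ = 0 ⇒ m × 10 × 0.542 = 376.7 ⇒ m = 376.7 / (10 × 0.542) = 69.5 kg.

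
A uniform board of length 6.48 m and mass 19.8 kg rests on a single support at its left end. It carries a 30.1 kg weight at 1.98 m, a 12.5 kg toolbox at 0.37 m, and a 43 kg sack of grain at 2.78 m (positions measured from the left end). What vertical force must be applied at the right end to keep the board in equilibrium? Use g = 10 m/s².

Take moments about the left end.
Beam weight: 19.8 × 10 = 198 N down at 3.24 m → arm 3.24 m, τ = 198 × 3.24 = 641.5 N·m clockwise.
Weight: 30.1 × 10 = 301 N down at 1.98 m → arm 1.98 m, τ = 301 × 1.98 = 596 N·m clockwise.
Toolbox: 12.5 × 10 = 125 N down at 0.37 m → arm 0.37 m, τ = 125 × 0.37 = 46.25 N·m clockwise.
Sack of grain: 43 × 10 = 430 N down at 2.78 m → arm 2.78 m, τ = 430 × 2.78 = 1195 N·m clockwise.
Net moment of the loads = 2479 N·m clockwise.
The upward force F acts at the right end, arm 6.48 m, giving F × 6.48 counterclockwise.
For rotational equilibrium, F × 6.48 = 2479, so F = 2479 / 6.48 = 383 N.

F ≈ 383 N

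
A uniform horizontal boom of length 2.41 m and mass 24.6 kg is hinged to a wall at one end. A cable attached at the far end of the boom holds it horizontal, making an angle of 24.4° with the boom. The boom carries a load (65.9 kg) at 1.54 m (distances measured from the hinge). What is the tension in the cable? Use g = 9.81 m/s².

T ≈ 1290 N

About the hinge:
Beam weight: 24.6 × 9.81 = 241.3 N down at 1.205 m → arm 1.205 m, τ = 241.3 × 1.205 = 290.8 N·m clockwise.
Load: 65.9 × 9.81 = 646.5 N down at 1.54 m → arm 1.54 m, τ = 646.5 × 1.54 = 995.6 N·m clockwise.
Total clockwise load moment = 1286 N·m.
The cable tension T acts at 2.41 m; only its component perpendicular to the boom, T sinθ, produces torque. sin 24.4° = 0.4131.
Setting net torque to zero: T × 2.41 × 0.4131 = 1286 → T = 1286 / 0.9956 = 1290 N.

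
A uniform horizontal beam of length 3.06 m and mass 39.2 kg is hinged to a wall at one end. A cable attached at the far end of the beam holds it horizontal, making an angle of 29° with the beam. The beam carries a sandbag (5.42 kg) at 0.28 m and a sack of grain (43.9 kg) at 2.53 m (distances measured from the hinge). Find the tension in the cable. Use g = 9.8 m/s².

Taking torques about the hinge:
Beam weight: 39.2 × 9.8 = 384.2 N down at 1.53 m → arm 1.53 m, τ = 384.2 × 1.53 = 587.8 N·m clockwise.
Sandbag: 5.42 × 9.8 = 53.12 N down at 0.28 m → arm 0.28 m, τ = 53.12 × 0.28 = 14.87 N·m clockwise.
Sack of grain: 43.9 × 9.8 = 430.2 N down at 2.53 m → arm 2.53 m, τ = 430.2 × 2.53 = 1088 N·m clockwise.
Total clockwise load moment = 1691 N·m.
The cable tension T acts at 3.06 m; only its component perpendicular to the beam, T sinθ, produces torque. sin 29° = 0.4848.
Στ = 0 ⇒ T × 3.06 × 0.4848 = 1691 ⇒ T = 1691 / 1.483 = 1140 N.

T ≈ 1140 N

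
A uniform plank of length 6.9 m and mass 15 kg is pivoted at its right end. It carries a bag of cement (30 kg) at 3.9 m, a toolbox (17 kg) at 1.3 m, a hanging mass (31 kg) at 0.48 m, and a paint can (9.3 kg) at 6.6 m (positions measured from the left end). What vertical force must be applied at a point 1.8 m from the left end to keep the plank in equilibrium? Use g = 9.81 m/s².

Take moments about the right end.
Beam weight: 15 × 9.81 = 147.2 N down at 3.45 m → arm 3.45 m, τ = 147.2 × 3.45 = 507.8 N·m counterclockwise.
Bag of cement: 30 × 9.81 = 294.3 N down at 3.9 m → arm 3 m, τ = 294.3 × 3 = 882.9 N·m counterclockwise.
Toolbox: 17 × 9.81 = 166.8 N down at 1.3 m → arm 5.6 m, τ = 166.8 × 5.6 = 934.1 N·m counterclockwise.
Hanging mass: 31 × 9.81 = 304.1 N down at 0.48 m → arm 6.42 m, τ = 304.1 × 6.42 = 1952 N·m counterclockwise.
Paint can: 9.3 × 9.81 = 91.23 N down at 6.6 m → arm 0.3 m, τ = 91.23 × 0.3 = 27.37 N·m counterclockwise.
Net moment of the loads = 4304 N·m counterclockwise.
The upward force F acts at a point 1.8 m from the left end, arm 5.1 m, giving F × 5.1 clockwise.
Balancing moments: F × 5.1 = 4304, giving F = 4304 / 5.1 = 844 N.

F ≈ 844 N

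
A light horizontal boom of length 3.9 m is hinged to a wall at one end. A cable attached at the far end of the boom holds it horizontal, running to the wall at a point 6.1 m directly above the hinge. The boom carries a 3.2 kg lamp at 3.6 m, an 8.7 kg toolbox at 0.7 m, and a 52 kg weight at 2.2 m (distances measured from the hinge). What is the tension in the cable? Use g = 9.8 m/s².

About the hinge:
Lamp: 3.2 × 9.8 = 31.36 N down at 3.6 m → arm 3.6 m, τ = 31.36 × 3.6 = 112.9 N·m clockwise.
Toolbox: 8.7 × 9.8 = 85.26 N down at 0.7 m → arm 0.7 m, τ = 85.26 × 0.7 = 59.68 N·m clockwise.
Weight: 52 × 9.8 = 509.6 N down at 2.2 m → arm 2.2 m, τ = 509.6 × 2.2 = 1121 N·m clockwise.
Total clockwise load moment = 1294 N·m.
The cable tension T acts at 3.9 m; only its component perpendicular to the boom, T sinθ, produces torque. sinθ = h/√(h²+d²) = 6.1/√(6.1²+3.9²) = 0.8425.
Στ = 0 ⇒ T × 3.9 × 0.8425 = 1294 ⇒ T = 1294 / 3.286 = 394 N.

T ≈ 394 N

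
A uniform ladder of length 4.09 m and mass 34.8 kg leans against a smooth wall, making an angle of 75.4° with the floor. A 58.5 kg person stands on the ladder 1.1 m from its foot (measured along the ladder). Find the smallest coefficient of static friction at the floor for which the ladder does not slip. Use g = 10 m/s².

Take moments about the foot of the ladder.
Ladder weight 34.8×10 = 348 N acts at 2.045 m along the ladder; its horizontal arm is 2.045·cos75.4° = 0.5155 m → τ = 179.4 N·m clockwise.
Person: 58.5×10 = 585 N at 1.1 m → arm 0.2773 m → τ = 162.2 N·m clockwise.
Wall normal N acts horizontally at the top; its moment arm is the height L sinθ = 4.09·sin75.4° = 3.958 m, counterclockwise.
Setting net torque to zero: N × 3.958 = 341.6 → N = 86.31 N.
ΣFx = 0 ⇒ f = N_wall = 86.31 N. ΣFy = 0 ⇒ N_floor = 933 N.
μ_min = f / N_floor = 86.31 / 933 = 0.0925.

μ_min ≈ 0.0925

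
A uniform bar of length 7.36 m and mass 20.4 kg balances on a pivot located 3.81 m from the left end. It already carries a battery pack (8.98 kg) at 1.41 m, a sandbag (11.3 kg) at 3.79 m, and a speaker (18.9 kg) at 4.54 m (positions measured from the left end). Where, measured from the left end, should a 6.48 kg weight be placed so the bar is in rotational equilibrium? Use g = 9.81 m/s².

Take moments about the pivot (at 3.81 m from the left end).
Beam weight: 20.4 × 9.81 = 200.1 N down at 3.68 m → arm 0.13 m, τ = 200.1 × 0.13 = 26.01 N·m counterclockwise.
Battery pack: 8.98 × 9.81 = 88.09 N down at 1.41 m → arm 2.4 m, τ = 88.09 × 2.4 = 211.4 N·m counterclockwise.
Sandbag: 11.3 × 9.81 = 110.9 N down at 3.79 m → arm 0.02 m, τ = 110.9 × 0.02 = 2.218 N·m counterclockwise.
Speaker: 18.9 × 9.81 = 185.4 N down at 4.54 m → arm 0.73 m, τ = 185.4 × 0.73 = 135.3 N·m clockwise.
Net moment of existing loads = 104.3 N·m counterclockwise.
The weight weighs 6.48 × 9.81 = 63.57 N and must supply an equal clockwise moment, so its lever arm about the pivot is 104.3 / 63.57 = 1.64 m.
That puts it at 3.81 + 1.64 = 5.45 m from the left end.

x ≈ 5.45 m from the left end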